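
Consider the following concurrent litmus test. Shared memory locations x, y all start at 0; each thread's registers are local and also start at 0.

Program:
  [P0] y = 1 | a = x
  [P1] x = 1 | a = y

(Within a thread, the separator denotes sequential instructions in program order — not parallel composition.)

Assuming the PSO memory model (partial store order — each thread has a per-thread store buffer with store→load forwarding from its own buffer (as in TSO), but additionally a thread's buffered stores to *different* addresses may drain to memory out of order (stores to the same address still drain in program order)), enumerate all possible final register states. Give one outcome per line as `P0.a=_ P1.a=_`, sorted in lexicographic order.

outcome vector order: (P0.a,P1.a)
|PSO outcomes| = 4

P0.a=0 P1.a=0
P0.a=0 P1.a=1
P0.a=1 P1.a=0
P0.a=1 P1.a=1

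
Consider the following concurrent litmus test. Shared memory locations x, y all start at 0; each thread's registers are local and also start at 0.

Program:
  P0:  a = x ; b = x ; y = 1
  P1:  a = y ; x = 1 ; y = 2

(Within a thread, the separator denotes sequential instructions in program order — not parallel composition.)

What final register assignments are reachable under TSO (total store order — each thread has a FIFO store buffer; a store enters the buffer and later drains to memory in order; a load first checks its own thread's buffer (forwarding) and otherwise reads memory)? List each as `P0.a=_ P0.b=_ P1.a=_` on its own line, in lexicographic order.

P0.a=0 P0.b=0 P1.a=0
P0.a=0 P0.b=0 P1.a=1
P0.a=0 P0.b=1 P1.a=0
P0.a=1 P0.b=1 P1.a=0

outcome vector order: (P0.a,P0.b,P1.a)
|TSO outcomes| = 4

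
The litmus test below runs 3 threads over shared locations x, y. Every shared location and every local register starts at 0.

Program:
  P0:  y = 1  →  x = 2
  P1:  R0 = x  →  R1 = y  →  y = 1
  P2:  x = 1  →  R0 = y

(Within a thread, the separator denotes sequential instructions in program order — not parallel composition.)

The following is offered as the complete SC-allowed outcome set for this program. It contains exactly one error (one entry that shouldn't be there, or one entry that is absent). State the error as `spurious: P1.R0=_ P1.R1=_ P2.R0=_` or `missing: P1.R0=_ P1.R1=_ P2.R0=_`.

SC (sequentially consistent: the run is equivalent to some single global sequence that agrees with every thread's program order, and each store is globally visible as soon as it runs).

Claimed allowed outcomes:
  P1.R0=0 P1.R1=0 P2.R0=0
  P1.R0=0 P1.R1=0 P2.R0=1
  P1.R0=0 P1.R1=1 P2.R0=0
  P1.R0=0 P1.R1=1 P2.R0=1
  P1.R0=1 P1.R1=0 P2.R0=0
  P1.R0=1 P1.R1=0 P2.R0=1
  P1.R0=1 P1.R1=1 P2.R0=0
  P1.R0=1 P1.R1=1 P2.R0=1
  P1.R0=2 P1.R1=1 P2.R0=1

missing: P1.R0=2 P1.R1=1 P2.R0=0

outcome vector order: (P1.R0,P1.R1,P2.R0)
under SC → <0 0 0>, <0 0 1>, <0 1 0>, <0 1 1>, <1 0 0>, <1 0 1>, <1 1 0>, <1 1 1>, <2 1 0>, <2 1 1>
SC∖claimed = {<2 1 0>}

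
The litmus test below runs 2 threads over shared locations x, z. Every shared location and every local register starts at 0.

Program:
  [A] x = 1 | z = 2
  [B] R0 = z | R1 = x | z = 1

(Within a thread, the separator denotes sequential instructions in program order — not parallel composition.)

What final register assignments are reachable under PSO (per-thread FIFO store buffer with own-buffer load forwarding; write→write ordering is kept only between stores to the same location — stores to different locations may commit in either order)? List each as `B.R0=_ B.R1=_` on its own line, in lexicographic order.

B.R0=0 B.R1=0
B.R0=0 B.R1=1
B.R0=2 B.R1=0
B.R0=2 B.R1=1

outcome vector order: (B.R0,B.R1)
|PSO outcomes| = 4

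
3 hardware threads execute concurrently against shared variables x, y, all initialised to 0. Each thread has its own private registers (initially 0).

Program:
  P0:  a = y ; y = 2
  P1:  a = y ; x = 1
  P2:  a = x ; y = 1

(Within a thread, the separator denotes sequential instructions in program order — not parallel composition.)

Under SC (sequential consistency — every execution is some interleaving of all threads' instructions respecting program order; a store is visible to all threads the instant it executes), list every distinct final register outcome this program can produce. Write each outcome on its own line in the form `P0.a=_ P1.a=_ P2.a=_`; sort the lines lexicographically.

P0.a=0 P1.a=0 P2.a=0
P0.a=0 P1.a=0 P2.a=1
P0.a=0 P1.a=1 P2.a=0
P0.a=0 P1.a=2 P2.a=0
P0.a=0 P1.a=2 P2.a=1
P0.a=1 P1.a=0 P2.a=0
P0.a=1 P1.a=0 P2.a=1
P0.a=1 P1.a=1 P2.a=0
P0.a=1 P1.a=2 P2.a=0

outcome vector order: (P0.a,P1.a,P2.a)
|SC outcomes| = 9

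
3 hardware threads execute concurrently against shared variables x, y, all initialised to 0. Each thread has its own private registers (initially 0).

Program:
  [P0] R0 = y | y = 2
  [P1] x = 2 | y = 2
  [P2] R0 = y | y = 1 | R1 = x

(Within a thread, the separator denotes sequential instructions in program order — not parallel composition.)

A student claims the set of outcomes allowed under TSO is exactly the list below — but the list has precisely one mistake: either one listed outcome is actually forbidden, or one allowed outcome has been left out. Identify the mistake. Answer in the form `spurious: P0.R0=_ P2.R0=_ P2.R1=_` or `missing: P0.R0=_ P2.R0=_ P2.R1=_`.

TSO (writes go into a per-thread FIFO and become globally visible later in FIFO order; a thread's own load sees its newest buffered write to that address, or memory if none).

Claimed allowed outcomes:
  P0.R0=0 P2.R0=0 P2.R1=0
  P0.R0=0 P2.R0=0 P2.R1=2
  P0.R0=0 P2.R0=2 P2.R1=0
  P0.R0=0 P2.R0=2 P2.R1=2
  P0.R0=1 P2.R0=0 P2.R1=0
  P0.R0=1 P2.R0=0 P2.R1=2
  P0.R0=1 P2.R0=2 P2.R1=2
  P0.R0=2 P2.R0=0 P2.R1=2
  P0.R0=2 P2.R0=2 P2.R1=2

outcome vector order: (P0.R0,P2.R0,P2.R1)
TSO (10): <0 0 0> <0 0 2> <0 2 0> <0 2 2> <1 0 0> <1 0 2> <1 2 2> <2 0 0> <2 0 2> <2 2 2>
TSO∖claimed = {<2 0 0>}

missing: P0.R0=2 P2.R0=0 P2.R1=0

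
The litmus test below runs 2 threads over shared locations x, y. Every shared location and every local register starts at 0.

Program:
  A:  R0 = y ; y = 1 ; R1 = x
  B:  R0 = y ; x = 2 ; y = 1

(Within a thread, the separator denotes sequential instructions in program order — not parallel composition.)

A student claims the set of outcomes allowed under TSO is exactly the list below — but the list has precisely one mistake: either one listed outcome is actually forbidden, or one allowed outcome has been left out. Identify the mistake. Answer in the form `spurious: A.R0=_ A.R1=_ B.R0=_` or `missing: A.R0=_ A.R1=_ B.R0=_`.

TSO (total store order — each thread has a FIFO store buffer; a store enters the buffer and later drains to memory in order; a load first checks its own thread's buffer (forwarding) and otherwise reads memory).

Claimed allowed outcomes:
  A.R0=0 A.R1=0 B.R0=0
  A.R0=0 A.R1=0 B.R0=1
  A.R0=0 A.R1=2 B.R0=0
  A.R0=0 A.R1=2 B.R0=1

missing: A.R0=1 A.R1=2 B.R0=0

outcome vector order: (A.R0,A.R1,B.R0)
under TSO → <0 0 0>; <0 0 1>; <0 2 0>; <0 2 1>; <1 2 0>
TSO∖claimed = {<1 2 0>}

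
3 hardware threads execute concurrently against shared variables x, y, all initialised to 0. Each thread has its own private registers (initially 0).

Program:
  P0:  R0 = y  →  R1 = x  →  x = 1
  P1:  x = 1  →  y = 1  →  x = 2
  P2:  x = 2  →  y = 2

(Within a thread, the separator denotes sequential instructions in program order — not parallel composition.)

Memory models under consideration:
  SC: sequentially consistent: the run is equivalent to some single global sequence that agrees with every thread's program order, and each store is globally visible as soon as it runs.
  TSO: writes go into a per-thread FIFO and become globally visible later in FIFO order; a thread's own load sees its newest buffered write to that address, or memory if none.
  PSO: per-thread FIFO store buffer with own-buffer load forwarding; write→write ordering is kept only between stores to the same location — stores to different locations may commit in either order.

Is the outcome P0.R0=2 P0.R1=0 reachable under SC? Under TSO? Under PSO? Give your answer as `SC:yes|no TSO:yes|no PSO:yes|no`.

outcome vector order: (P0.R0,P0.R1)
SC: 7 outcomes — {0/0; 0/1; 0/2; 1/1; 1/2; 2/1; 2/2}
TSO: 7 outcomes — {0/0; 0/1; 0/2; 1/1; 1/2; 2/1; 2/2}
PSO: 9 outcomes — {0/0; 0/1; 0/2; 1/0; 1/1; 1/2; 2/0; 2/1; 2/2}
target 2/0 ∈ {PSO}

SC:no TSO:no PSO:yes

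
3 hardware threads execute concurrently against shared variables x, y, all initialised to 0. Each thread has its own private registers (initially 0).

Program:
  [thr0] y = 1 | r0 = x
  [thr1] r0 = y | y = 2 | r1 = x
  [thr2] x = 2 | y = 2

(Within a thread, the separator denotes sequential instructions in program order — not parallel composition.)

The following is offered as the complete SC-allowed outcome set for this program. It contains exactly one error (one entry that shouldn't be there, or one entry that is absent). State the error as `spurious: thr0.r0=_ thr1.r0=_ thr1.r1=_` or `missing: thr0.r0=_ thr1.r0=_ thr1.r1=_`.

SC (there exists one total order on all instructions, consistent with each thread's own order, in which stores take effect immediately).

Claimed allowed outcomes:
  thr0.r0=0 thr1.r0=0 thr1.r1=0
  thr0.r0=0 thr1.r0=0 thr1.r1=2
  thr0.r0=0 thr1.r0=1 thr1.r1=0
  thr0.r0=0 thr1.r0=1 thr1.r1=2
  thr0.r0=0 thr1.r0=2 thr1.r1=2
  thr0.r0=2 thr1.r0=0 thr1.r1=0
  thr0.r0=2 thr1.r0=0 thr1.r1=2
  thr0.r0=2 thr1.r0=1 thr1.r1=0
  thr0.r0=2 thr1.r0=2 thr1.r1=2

outcome vector order: (thr0.r0,thr1.r0,thr1.r1)
SC: 10 outcomes — {0/0/0, 0/0/2, 0/1/0, 0/1/2, 0/2/2, 2/0/0, 2/0/2, 2/1/0, 2/1/2, 2/2/2}
SC∖claimed = {2/1/2}

missing: thr0.r0=2 thr1.r0=1 thr1.r1=2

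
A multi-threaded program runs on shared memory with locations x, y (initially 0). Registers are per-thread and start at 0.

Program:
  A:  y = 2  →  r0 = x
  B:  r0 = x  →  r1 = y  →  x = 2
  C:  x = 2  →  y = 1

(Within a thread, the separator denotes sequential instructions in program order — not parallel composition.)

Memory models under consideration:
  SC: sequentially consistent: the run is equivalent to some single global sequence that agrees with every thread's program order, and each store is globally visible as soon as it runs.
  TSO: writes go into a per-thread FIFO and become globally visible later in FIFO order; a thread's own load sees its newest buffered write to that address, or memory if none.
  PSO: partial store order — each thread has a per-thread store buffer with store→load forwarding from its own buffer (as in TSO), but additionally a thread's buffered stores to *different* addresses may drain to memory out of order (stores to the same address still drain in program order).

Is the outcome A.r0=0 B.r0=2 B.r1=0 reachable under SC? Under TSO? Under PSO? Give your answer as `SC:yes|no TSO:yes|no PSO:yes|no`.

SC:no TSO:yes PSO:yes

outcome vector order: (A.r0,B.r0,B.r1)
SC (11): (0,0,0), (0,0,1), (0,0,2), (0,2,1), (0,2,2), (2,0,0), (2,0,1), (2,0,2), (2,2,0), (2,2,1), (2,2,2)
TSO (12): (0,0,0), (0,0,1), (0,0,2), (0,2,0), (0,2,1), (0,2,2), (2,0,0), (2,0,1), (2,0,2), (2,2,0), (2,2,1), (2,2,2)
PSO (12): (0,0,0), (0,0,1), (0,0,2), (0,2,0), (0,2,1), (0,2,2), (2,0,0), (2,0,1), (2,0,2), (2,2,0), (2,2,1), (2,2,2)
target (0,2,0) ∈ {TSO,PSO}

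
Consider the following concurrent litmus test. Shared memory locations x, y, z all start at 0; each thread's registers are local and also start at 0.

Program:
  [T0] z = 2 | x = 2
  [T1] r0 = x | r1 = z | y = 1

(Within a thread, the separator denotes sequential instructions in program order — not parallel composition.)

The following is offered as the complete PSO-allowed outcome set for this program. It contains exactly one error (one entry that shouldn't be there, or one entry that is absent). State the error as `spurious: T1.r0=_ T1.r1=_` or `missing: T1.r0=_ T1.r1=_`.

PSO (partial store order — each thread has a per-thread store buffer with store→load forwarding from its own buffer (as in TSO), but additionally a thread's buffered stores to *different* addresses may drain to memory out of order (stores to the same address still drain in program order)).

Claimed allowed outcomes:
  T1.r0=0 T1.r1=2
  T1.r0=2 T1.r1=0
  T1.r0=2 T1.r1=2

outcome vector order: (T1.r0,T1.r1)
under PSO → (0,0) (0,2) (2,0) (2,2)
PSO∖claimed = {(0,0)}

missing: T1.r0=0 T1.r1=0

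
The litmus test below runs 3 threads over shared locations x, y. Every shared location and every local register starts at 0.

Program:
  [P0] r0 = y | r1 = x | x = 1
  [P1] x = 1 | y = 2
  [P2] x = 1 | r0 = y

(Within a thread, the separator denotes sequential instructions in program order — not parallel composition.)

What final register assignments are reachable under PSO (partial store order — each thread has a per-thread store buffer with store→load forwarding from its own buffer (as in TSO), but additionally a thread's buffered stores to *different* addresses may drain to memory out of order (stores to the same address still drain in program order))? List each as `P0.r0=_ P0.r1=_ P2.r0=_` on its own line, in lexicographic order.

P0.r0=0 P0.r1=0 P2.r0=0
P0.r0=0 P0.r1=0 P2.r0=2
P0.r0=0 P0.r1=1 P2.r0=0
P0.r0=0 P0.r1=1 P2.r0=2
P0.r0=2 P0.r1=0 P2.r0=0
P0.r0=2 P0.r1=0 P2.r0=2
P0.r0=2 P0.r1=1 P2.r0=0
P0.r0=2 P0.r1=1 P2.r0=2

outcome vector order: (P0.r0,P0.r1,P2.r0)
|PSO outcomes| = 8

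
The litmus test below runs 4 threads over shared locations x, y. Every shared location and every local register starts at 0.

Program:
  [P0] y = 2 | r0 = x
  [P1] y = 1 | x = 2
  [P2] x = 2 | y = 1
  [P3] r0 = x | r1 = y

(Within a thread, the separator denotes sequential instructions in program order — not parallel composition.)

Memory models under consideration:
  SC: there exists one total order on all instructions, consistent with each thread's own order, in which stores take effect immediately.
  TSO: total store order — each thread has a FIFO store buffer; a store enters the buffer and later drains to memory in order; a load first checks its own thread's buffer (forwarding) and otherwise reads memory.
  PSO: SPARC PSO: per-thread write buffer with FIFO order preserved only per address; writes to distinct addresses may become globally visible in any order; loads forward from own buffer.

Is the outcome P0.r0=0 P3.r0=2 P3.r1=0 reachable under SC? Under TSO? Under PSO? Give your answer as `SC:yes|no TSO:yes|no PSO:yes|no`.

SC:no TSO:yes PSO:yes

outcome vector order: (P0.r0,P3.r0,P3.r1)
under SC → <0 0 0>, <0 0 1>, <0 0 2>, <0 2 1>, <0 2 2>, <2 0 0>, <2 0 1>, <2 0 2>, <2 2 0>, <2 2 1>, <2 2 2>
under TSO → <0 0 0>, <0 0 1>, <0 0 2>, <0 2 0>, <0 2 1>, <0 2 2>, <2 0 0>, <2 0 1>, <2 0 2>, <2 2 0>, <2 2 1>, <2 2 2>
under PSO → <0 0 0>, <0 0 1>, <0 0 2>, <0 2 0>, <0 2 1>, <0 2 2>, <2 0 0>, <2 0 1>, <2 0 2>, <2 2 0>, <2 2 1>, <2 2 2>
target <0 2 0> ∈ {TSO,PSO}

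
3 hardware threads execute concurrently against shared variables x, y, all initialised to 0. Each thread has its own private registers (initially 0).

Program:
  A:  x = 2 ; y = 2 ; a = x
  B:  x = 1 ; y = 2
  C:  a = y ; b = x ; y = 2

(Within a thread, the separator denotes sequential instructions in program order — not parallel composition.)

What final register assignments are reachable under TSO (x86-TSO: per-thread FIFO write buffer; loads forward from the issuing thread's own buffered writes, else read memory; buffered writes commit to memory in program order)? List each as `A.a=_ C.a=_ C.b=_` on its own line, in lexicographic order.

A.a=1 C.a=0 C.b=0
A.a=1 C.a=0 C.b=1
A.a=1 C.a=0 C.b=2
A.a=1 C.a=2 C.b=1
A.a=1 C.a=2 C.b=2
A.a=2 C.a=0 C.b=0
A.a=2 C.a=0 C.b=1
A.a=2 C.a=0 C.b=2
A.a=2 C.a=2 C.b=1
A.a=2 C.a=2 C.b=2

outcome vector order: (A.a,C.a,C.b)
|TSO outcomes| = 10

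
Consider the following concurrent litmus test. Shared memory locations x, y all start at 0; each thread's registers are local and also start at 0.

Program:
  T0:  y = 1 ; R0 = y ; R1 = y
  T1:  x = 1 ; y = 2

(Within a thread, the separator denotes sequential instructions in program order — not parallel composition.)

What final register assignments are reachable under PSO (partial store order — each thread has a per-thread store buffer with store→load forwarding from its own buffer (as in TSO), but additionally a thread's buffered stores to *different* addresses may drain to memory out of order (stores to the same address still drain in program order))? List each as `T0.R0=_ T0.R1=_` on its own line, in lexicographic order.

T0.R0=1 T0.R1=1
T0.R0=1 T0.R1=2
T0.R0=2 T0.R1=2

outcome vector order: (T0.R0,T0.R1)
|PSO outcomes| = 3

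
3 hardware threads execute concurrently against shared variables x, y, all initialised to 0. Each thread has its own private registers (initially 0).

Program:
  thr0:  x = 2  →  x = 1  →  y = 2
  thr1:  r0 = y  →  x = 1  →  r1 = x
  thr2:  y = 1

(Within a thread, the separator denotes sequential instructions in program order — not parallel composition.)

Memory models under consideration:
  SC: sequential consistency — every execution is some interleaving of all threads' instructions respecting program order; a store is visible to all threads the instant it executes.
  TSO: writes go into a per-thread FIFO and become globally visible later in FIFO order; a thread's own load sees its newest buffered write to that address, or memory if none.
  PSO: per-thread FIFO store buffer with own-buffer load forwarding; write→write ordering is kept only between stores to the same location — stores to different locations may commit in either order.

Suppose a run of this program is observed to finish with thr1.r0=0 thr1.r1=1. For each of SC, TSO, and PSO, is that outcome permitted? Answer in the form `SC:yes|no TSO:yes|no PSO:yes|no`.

outcome vector order: (thr1.r0,thr1.r1)
under SC → 0/1; 0/2; 1/1; 1/2; 2/1
under TSO → 0/1; 0/2; 1/1; 1/2; 2/1
under PSO → 0/1; 0/2; 1/1; 1/2; 2/1; 2/2
target 0/1 ∈ {SC,TSO,PSO}

SC:yes TSO:yes PSO:yes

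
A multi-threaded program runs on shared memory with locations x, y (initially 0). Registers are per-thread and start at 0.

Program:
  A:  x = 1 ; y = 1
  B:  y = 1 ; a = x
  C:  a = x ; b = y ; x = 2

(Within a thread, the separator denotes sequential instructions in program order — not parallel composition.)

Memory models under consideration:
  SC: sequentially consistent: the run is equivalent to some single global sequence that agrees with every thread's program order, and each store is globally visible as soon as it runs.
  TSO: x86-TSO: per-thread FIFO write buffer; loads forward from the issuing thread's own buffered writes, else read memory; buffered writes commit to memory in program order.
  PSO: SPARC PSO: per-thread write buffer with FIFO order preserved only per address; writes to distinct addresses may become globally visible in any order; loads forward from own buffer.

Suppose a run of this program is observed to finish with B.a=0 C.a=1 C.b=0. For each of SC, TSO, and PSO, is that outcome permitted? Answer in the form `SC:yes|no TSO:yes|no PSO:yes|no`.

SC:no TSO:yes PSO:yes

outcome vector order: (B.a,C.a,C.b)
SC (11): <0 0 0>; <0 0 1>; <0 1 1>; <1 0 0>; <1 0 1>; <1 1 0>; <1 1 1>; <2 0 0>; <2 0 1>; <2 1 0>; <2 1 1>
TSO (12): <0 0 0>; <0 0 1>; <0 1 0>; <0 1 1>; <1 0 0>; <1 0 1>; <1 1 0>; <1 1 1>; <2 0 0>; <2 0 1>; <2 1 0>; <2 1 1>
PSO (12): <0 0 0>; <0 0 1>; <0 1 0>; <0 1 1>; <1 0 0>; <1 0 1>; <1 1 0>; <1 1 1>; <2 0 0>; <2 0 1>; <2 1 0>; <2 1 1>
target <0 1 0> ∈ {TSO,PSO}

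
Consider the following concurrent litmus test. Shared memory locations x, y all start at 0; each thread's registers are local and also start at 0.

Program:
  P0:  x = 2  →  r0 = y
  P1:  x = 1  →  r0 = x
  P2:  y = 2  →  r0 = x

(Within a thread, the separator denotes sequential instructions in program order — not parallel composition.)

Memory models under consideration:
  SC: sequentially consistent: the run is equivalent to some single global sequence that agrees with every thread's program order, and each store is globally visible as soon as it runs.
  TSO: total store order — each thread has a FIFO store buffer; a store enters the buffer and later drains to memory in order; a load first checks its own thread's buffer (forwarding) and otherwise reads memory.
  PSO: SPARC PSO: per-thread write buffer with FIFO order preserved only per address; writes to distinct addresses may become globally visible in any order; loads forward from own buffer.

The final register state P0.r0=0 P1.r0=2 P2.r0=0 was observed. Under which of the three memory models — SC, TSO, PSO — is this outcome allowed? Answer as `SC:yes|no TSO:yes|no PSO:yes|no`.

SC:no TSO:yes PSO:yes

outcome vector order: (P0.r0,P1.r0,P2.r0)
under SC → 011, 012, 022, 210, 211, 212, 220, 221, 222
under TSO → 010, 011, 012, 020, 021, 022, 210, 211, 212, 220, 221, 222
under PSO → 010, 011, 012, 020, 021, 022, 210, 211, 212, 220, 221, 222
target 020 ∈ {TSO,PSO}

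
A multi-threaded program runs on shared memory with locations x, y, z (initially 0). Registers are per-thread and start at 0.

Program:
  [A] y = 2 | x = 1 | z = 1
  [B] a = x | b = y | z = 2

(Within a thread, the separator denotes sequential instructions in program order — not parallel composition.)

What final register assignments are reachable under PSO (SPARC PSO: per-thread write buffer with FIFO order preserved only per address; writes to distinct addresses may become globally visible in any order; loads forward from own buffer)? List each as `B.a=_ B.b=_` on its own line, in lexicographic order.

outcome vector order: (B.a,B.b)
|PSO outcomes| = 4

B.a=0 B.b=0
B.a=0 B.b=2
B.a=1 B.b=0
B.a=1 B.b=2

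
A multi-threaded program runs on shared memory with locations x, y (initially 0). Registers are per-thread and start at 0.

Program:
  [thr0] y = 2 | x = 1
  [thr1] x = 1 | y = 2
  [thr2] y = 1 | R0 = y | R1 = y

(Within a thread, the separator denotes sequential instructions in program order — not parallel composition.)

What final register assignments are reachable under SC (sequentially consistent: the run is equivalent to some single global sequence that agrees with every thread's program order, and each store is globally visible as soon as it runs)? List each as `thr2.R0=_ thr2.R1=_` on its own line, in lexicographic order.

outcome vector order: (thr2.R0,thr2.R1)
|SC outcomes| = 3

thr2.R0=1 thr2.R1=1
thr2.R0=1 thr2.R1=2
thr2.R0=2 thr2.R1=2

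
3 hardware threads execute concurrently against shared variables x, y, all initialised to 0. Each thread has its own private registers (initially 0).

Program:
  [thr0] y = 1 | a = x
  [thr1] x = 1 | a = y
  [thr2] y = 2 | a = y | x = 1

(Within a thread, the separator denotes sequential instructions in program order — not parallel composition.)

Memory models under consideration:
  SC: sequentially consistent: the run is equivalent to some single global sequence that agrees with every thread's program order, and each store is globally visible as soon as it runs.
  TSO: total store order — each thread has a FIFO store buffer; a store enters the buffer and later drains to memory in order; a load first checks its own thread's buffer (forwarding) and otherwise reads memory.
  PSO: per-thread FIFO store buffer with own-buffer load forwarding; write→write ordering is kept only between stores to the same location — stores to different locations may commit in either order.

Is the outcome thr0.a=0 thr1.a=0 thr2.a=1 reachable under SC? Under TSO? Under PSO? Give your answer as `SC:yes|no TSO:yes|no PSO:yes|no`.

SC:no TSO:yes PSO:yes

outcome vector order: (thr0.a,thr1.a,thr2.a)
under SC → 011 012 022 101 102 111 112 121 122
under TSO → 001 002 011 012 021 022 101 102 111 112 121 122
under PSO → 001 002 011 012 021 022 101 102 111 112 121 122
target 001 ∈ {TSO,PSO}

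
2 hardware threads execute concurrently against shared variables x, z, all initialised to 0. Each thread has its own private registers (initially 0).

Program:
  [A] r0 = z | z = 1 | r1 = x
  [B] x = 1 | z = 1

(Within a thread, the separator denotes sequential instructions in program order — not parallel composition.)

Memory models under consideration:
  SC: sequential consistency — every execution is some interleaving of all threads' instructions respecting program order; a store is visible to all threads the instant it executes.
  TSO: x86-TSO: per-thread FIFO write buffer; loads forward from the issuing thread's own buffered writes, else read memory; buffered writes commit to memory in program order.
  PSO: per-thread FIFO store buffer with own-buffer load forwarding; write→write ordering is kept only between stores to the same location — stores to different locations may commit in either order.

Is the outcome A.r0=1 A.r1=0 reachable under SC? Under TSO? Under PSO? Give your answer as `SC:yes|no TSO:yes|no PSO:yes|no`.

SC:no TSO:no PSO:yes

outcome vector order: (A.r0,A.r1)
[SC] allowed = {(0,0); (0,1); (1,1)}
[TSO] allowed = {(0,0); (0,1); (1,1)}
[PSO] allowed = {(0,0); (0,1); (1,0); (1,1)}
target (1,0) ∈ {PSO}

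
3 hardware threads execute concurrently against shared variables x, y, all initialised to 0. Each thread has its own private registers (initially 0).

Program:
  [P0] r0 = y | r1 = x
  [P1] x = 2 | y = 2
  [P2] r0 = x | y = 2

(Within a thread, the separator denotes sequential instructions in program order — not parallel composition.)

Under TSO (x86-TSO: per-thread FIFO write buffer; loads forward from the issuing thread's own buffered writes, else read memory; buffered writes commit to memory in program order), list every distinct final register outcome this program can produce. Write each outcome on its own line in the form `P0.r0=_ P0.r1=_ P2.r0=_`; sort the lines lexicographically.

P0.r0=0 P0.r1=0 P2.r0=0
P0.r0=0 P0.r1=0 P2.r0=2
P0.r0=0 P0.r1=2 P2.r0=0
P0.r0=0 P0.r1=2 P2.r0=2
P0.r0=2 P0.r1=0 P2.r0=0
P0.r0=2 P0.r1=2 P2.r0=0
P0.r0=2 P0.r1=2 P2.r0=2

outcome vector order: (P0.r0,P0.r1,P2.r0)
|TSO outcomes| = 7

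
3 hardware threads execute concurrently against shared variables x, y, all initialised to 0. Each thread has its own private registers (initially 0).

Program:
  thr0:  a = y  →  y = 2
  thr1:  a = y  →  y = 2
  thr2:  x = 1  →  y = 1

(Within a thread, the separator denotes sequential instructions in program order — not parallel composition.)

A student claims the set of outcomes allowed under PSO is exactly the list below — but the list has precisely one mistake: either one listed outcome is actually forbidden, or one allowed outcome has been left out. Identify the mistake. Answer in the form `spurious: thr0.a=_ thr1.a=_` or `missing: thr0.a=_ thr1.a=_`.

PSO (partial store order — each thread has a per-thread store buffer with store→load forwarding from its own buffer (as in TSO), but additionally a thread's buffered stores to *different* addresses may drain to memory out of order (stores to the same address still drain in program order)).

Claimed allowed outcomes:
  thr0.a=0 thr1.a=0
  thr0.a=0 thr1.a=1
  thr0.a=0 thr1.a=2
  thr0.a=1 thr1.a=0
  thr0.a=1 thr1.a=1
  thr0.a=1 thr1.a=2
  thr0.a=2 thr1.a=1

missing: thr0.a=2 thr1.a=0

outcome vector order: (thr0.a,thr1.a)
PSO (8): 0/0; 0/1; 0/2; 1/0; 1/1; 1/2; 2/0; 2/1
PSO∖claimed = {2/0}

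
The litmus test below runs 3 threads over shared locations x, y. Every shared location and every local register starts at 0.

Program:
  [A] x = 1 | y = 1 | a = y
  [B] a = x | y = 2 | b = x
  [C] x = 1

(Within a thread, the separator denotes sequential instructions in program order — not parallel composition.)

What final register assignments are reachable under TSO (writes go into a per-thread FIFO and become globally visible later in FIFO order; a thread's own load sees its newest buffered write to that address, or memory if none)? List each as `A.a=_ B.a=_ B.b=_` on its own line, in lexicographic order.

outcome vector order: (A.a,B.a,B.b)
|TSO outcomes| = 6

A.a=1 B.a=0 B.b=0
A.a=1 B.a=0 B.b=1
A.a=1 B.a=1 B.b=1
A.a=2 B.a=0 B.b=0
A.a=2 B.a=0 B.b=1
A.a=2 B.a=1 B.b=1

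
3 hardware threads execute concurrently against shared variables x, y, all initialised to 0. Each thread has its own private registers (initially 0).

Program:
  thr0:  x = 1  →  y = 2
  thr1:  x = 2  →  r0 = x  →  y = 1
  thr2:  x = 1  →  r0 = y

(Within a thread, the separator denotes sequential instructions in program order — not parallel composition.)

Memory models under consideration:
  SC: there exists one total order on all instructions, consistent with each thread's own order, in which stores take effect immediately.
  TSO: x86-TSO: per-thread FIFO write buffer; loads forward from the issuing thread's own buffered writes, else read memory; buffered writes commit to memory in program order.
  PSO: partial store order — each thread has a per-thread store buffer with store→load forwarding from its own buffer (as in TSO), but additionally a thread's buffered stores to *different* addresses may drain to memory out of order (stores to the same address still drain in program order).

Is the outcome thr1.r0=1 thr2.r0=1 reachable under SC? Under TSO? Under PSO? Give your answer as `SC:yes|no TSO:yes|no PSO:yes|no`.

outcome vector order: (thr1.r0,thr2.r0)
[SC] allowed = {(1,0); (1,1); (1,2); (2,0); (2,1); (2,2)}
[TSO] allowed = {(1,0); (1,1); (1,2); (2,0); (2,1); (2,2)}
[PSO] allowed = {(1,0); (1,1); (1,2); (2,0); (2,1); (2,2)}
target (1,1) ∈ {SC,TSO,PSO}

SC:yes TSO:yes PSO:yes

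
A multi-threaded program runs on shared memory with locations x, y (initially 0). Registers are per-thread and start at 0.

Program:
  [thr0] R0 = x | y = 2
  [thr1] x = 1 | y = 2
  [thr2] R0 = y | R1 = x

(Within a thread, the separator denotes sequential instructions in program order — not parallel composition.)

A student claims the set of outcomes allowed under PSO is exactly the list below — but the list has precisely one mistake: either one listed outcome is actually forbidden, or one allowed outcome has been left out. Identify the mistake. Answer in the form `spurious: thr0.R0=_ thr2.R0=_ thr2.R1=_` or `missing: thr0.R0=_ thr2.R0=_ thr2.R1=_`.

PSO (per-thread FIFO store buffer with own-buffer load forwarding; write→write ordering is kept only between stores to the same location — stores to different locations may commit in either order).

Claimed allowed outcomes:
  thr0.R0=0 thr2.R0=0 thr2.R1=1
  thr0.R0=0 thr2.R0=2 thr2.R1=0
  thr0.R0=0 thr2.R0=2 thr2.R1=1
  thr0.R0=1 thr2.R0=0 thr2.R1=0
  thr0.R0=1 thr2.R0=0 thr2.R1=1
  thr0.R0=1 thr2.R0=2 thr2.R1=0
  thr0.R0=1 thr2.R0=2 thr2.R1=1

missing: thr0.R0=0 thr2.R0=0 thr2.R1=0

outcome vector order: (thr0.R0,thr2.R0,thr2.R1)
PSO: 8 outcomes — {0/0/0 0/0/1 0/2/0 0/2/1 1/0/0 1/0/1 1/2/0 1/2/1}
PSO∖claimed = {0/0/0}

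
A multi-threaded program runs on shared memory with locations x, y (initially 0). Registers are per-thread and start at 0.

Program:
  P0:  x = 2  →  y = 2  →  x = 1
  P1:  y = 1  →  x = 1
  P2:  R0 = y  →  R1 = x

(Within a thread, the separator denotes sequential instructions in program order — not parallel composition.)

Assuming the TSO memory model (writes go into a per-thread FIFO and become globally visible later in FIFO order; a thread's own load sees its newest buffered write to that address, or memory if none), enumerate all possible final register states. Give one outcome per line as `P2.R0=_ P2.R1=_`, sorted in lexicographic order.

P2.R0=0 P2.R1=0
P2.R0=0 P2.R1=1
P2.R0=0 P2.R1=2
P2.R0=1 P2.R1=0
P2.R0=1 P2.R1=1
P2.R0=1 P2.R1=2
P2.R0=2 P2.R1=1
P2.R0=2 P2.R1=2

outcome vector order: (P2.R0,P2.R1)
|TSO outcomes| = 8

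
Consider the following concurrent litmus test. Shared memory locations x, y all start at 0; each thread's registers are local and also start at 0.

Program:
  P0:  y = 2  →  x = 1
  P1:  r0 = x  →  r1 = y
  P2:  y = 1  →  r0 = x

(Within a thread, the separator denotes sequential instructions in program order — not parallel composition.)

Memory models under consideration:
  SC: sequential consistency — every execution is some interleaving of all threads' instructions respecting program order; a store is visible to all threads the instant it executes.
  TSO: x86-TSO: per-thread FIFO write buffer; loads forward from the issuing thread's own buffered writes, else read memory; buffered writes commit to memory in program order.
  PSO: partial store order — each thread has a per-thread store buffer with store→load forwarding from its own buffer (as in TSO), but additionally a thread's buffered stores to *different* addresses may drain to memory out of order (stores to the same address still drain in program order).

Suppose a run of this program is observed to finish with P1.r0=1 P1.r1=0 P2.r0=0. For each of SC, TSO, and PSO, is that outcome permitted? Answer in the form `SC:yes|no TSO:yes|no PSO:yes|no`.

outcome vector order: (P1.r0,P1.r1,P2.r0)
SC: 10 outcomes — {0/0/0, 0/0/1, 0/1/0, 0/1/1, 0/2/0, 0/2/1, 1/1/0, 1/1/1, 1/2/0, 1/2/1}
TSO: 10 outcomes — {0/0/0, 0/0/1, 0/1/0, 0/1/1, 0/2/0, 0/2/1, 1/1/0, 1/1/1, 1/2/0, 1/2/1}
PSO: 12 outcomes — {0/0/0, 0/0/1, 0/1/0, 0/1/1, 0/2/0, 0/2/1, 1/0/0, 1/0/1, 1/1/0, 1/1/1, 1/2/0, 1/2/1}
target 1/0/0 ∈ {PSO}

SC:no TSO:no PSO:yes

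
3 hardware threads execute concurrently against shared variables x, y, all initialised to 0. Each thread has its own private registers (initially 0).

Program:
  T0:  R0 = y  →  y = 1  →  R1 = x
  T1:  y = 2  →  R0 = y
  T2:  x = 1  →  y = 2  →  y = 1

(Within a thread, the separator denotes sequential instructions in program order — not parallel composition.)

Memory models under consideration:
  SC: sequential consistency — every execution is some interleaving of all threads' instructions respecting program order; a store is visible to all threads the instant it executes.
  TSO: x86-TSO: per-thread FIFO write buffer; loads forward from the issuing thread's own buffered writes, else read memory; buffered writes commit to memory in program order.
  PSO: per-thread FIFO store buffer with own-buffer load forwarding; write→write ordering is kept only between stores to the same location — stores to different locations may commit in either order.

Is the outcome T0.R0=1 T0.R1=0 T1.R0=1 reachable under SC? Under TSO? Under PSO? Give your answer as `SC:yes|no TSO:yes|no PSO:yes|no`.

SC:no TSO:no PSO:yes

outcome vector order: (T0.R0,T0.R1,T1.R0)
SC (10): <0 0 1> <0 0 2> <0 1 1> <0 1 2> <1 1 1> <1 1 2> <2 0 1> <2 0 2> <2 1 1> <2 1 2>
TSO (10): <0 0 1> <0 0 2> <0 1 1> <0 1 2> <1 1 1> <1 1 2> <2 0 1> <2 0 2> <2 1 1> <2 1 2>
PSO (12): <0 0 1> <0 0 2> <0 1 1> <0 1 2> <1 0 1> <1 0 2> <1 1 1> <1 1 2> <2 0 1> <2 0 2> <2 1 1> <2 1 2>
target <1 0 1> ∈ {PSO}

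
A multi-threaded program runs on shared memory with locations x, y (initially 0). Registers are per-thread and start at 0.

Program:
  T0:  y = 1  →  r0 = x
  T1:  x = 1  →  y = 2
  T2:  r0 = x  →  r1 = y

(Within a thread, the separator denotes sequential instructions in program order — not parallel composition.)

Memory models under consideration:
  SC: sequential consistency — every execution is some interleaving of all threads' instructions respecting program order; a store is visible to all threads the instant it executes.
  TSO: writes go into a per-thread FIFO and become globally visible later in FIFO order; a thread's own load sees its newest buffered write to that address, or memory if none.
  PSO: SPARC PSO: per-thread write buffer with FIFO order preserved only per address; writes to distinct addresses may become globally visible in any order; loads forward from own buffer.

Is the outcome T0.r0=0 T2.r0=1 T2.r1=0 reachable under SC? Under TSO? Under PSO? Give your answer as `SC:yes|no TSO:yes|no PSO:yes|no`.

SC:no TSO:yes PSO:yes

outcome vector order: (T0.r0,T2.r0,T2.r1)
SC: 11 outcomes — {<0 0 0>, <0 0 1>, <0 0 2>, <0 1 1>, <0 1 2>, <1 0 0>, <1 0 1>, <1 0 2>, <1 1 0>, <1 1 1>, <1 1 2>}
TSO: 12 outcomes — {<0 0 0>, <0 0 1>, <0 0 2>, <0 1 0>, <0 1 1>, <0 1 2>, <1 0 0>, <1 0 1>, <1 0 2>, <1 1 0>, <1 1 1>, <1 1 2>}
PSO: 12 outcomes — {<0 0 0>, <0 0 1>, <0 0 2>, <0 1 0>, <0 1 1>, <0 1 2>, <1 0 0>, <1 0 1>, <1 0 2>, <1 1 0>, <1 1 1>, <1 1 2>}
target <0 1 0> ∈ {TSO,PSO}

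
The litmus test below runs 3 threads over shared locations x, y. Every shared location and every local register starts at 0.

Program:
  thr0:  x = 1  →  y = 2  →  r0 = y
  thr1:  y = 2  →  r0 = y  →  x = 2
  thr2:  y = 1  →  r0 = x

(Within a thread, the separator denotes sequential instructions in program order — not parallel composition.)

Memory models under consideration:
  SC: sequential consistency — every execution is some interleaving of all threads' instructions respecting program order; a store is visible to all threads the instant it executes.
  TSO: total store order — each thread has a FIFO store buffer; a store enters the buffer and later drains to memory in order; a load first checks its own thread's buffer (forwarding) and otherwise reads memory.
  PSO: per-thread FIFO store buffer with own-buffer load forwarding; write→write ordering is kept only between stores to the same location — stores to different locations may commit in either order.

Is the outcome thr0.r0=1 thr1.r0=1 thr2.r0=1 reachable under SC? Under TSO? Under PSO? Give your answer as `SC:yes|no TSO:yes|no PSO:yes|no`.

SC:yes TSO:yes PSO:yes

outcome vector order: (thr0.r0,thr1.r0,thr2.r0)
SC: 10 outcomes — {<1 1 1>; <1 1 2>; <1 2 1>; <1 2 2>; <2 1 0>; <2 1 1>; <2 1 2>; <2 2 0>; <2 2 1>; <2 2 2>}
TSO: 12 outcomes — {<1 1 0>; <1 1 1>; <1 1 2>; <1 2 0>; <1 2 1>; <1 2 2>; <2 1 0>; <2 1 1>; <2 1 2>; <2 2 0>; <2 2 1>; <2 2 2>}
PSO: 12 outcomes — {<1 1 0>; <1 1 1>; <1 1 2>; <1 2 0>; <1 2 1>; <1 2 2>; <2 1 0>; <2 1 1>; <2 1 2>; <2 2 0>; <2 2 1>; <2 2 2>}
target <1 1 1> ∈ {SC,TSO,PSO}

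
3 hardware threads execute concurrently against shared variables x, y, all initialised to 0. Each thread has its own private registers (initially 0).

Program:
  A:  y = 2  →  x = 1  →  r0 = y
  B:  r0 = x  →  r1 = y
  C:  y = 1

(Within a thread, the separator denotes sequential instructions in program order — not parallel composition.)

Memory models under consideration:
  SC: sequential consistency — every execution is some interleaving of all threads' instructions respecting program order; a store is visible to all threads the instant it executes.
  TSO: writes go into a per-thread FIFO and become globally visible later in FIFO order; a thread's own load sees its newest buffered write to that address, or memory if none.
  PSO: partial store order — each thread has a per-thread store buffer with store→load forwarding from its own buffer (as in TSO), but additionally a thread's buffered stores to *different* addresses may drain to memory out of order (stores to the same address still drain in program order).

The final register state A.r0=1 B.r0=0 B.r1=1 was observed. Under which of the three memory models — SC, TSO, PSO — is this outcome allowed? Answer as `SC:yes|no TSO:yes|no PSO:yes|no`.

outcome vector order: (A.r0,B.r0,B.r1)
SC (10): 100; 101; 102; 111; 112; 200; 201; 202; 211; 212
TSO (10): 100; 101; 102; 111; 112; 200; 201; 202; 211; 212
PSO (12): 100; 101; 102; 110; 111; 112; 200; 201; 202; 210; 211; 212
target 101 ∈ {SC,TSO,PSO}

SC:yes TSO:yes PSO:yes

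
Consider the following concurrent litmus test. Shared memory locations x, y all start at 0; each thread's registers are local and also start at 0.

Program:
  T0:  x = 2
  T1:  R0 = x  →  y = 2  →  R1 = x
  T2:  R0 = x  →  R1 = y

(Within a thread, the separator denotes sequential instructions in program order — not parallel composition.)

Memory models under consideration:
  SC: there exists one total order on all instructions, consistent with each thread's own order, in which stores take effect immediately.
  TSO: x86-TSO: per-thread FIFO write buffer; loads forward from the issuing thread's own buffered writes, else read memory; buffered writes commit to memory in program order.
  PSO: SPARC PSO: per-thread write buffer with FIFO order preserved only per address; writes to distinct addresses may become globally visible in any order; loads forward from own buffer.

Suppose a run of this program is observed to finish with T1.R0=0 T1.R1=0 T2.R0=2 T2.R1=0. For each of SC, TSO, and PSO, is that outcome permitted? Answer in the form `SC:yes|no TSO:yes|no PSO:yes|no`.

SC:no TSO:yes PSO:yes

outcome vector order: (T1.R0,T1.R1,T2.R0,T2.R1)
SC: 11 outcomes — {0/0/0/0 0/0/0/2 0/0/2/2 0/2/0/0 0/2/0/2 0/2/2/0 0/2/2/2 2/2/0/0 2/2/0/2 2/2/2/0 2/2/2/2}
TSO: 12 outcomes — {0/0/0/0 0/0/0/2 0/0/2/0 0/0/2/2 0/2/0/0 0/2/0/2 0/2/2/0 0/2/2/2 2/2/0/0 2/2/0/2 2/2/2/0 2/2/2/2}
PSO: 12 outcomes — {0/0/0/0 0/0/0/2 0/0/2/0 0/0/2/2 0/2/0/0 0/2/0/2 0/2/2/0 0/2/2/2 2/2/0/0 2/2/0/2 2/2/2/0 2/2/2/2}
target 0/0/2/0 ∈ {TSO,PSO}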